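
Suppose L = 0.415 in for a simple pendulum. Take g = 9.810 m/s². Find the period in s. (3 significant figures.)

T is given directly by: T = 2π√(L/g).
L = 0.415 in = 0.01054 m; g = 9.810 m/s².
T = 0.2060 s

0.206 s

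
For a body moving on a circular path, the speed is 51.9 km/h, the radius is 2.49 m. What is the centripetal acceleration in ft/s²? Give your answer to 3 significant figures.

Directly: a = v²/r.
v = 51.9 km/h = 14.42 m/s; r = 2.49 m.
a = 83.47 m/s²
83.47 m/s² × (1 ft/s² / 0.3048 m/s²) = 273.9 ft/s²

274 ft/s²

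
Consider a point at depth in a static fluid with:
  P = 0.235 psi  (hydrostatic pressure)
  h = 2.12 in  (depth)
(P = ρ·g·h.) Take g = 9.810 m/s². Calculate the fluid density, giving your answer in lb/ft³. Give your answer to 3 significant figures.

191 lb/ft³

Rearranging P = ρ·g·h for ρ: ρ = P/(g·h).
P = 0.235 psi = 1620 Pa; h = 2.12 in = 0.05385 m; g = 9.810 m/s².
ρ = 3067 kg/m³
3067 kg/m³ × (1 lb/ft³ / 16.02 kg/m³) = 191.5 lb/ft³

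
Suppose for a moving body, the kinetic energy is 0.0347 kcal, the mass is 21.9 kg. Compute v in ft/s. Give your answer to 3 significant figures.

11.9 ft/s

Rearranging KE = ½mv² for v: v = √(2·KE/m).
KE = 0.0347 kcal = 145.2 J; m = 21.9 kg.
v = 3.641 m/s
3.641 m/s × (1 ft/s / 0.3048 m/s) = 11.95 ft/s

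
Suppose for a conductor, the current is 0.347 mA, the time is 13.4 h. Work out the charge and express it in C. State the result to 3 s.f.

16.7 C

Directly: q = It.
I = 0.347 mA = 3.470×10^-4 A; t = 13.4 h = 48240 s.
q = 16.74 C  (the unit combination reduces to A·s = C)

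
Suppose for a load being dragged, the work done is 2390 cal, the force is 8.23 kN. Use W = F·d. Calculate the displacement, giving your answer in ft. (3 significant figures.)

3.99 ft

Solving W = F·d for d: d = W/F.
W = 2390 cal = 10000 J; F = 8.23 kN = 8230 N.
d = 1.215 m
1.215 m × (1 ft / 0.3048 m) = 3.986 ft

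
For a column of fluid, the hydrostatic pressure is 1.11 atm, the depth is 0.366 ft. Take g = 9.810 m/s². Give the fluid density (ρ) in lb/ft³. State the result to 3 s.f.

6420 lb/ft³

Rearranging: ρ = P/(g·h).
P = 1.11 atm = 1.125×10^5 Pa; h = 0.366 ft = 0.1116 m; g = 9.810 m/s².
ρ = 1.028×10^5 kg/m³
1.028×10^5 kg/m³ × (1 lb/ft³ / 16.02 kg/m³) = 6416 lb/ft³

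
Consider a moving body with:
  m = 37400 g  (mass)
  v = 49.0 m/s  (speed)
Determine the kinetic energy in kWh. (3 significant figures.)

KE is given directly by: KE = ½mv².
m = 37400 g = 37.40 kg; v = 49.0 m/s.
KE = 44899 J
44899 J × (1 kWh / 3.600×10^6 J) = 0.01247 kWh

0.0125 kWh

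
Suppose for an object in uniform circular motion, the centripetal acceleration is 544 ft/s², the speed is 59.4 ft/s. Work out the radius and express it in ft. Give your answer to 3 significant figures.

Rearranging: r = v²/a.
a = 544 ft/s² = 165.8 m/s²; v = 59.4 ft/s = 18.11 m/s.
r = 1.977 m
1.977 m × (1 ft / 0.3048 m) = 6.486 ft

6.49 ft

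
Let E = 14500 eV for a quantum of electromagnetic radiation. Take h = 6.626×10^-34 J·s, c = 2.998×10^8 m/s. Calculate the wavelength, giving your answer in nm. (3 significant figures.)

Rearranging: λ = hc/E.
E = 14500 eV = 2.323×10^-15 J; h = 6.626×10^-34 J·s; c = 2.998×10^8 m/s.
λ = 8.551×10^-11 m
8.551×10^-11 m × (1 nm / 1.000×10^-9 m) = 0.08551 nm

0.0855 nm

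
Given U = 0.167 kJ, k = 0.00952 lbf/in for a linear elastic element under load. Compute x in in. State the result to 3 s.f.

Solving U = ½k·x² for x: x = √(2U/k).
U = 0.167 kJ = 167.0 J; k = 0.00952 lbf/in = 1.667 N/m.
x = 14.15 m
14.15 m × (1 in / 0.02540 m) = 557.2 in

557 in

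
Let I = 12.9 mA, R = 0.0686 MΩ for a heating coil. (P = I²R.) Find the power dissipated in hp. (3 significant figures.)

Directly: P = I²R.
I = 12.9 mA = 0.01290 A; R = 0.0686 MΩ = 68600 Ω.
P = 11.42 W
11.42 W × (1 hp / 745.7 W) = 0.01531 hp

0.0153 hp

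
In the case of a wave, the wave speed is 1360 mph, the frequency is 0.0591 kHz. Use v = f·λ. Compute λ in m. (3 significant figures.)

Rearranging: λ = v/f.
v = 1360 mph = 608.0 m/s; f = 0.0591 kHz = 59.10 Hz.
λ = 10.29 m

10.3 m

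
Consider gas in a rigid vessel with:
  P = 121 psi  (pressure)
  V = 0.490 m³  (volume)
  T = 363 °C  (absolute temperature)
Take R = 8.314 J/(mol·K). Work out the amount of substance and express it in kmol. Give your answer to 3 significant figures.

From the ideal-gas law: n = PV/(RT).
P = 121 psi = 8.343×10^5 Pa; V = 0.490 m³; T = 363 °C = 636.1 K; R = 8.314 J/(mol·K).
n = 77.29 mol
77.29 mol × (1 kmol / 1000 mol) = 0.07729 kmol

0.0773 kmol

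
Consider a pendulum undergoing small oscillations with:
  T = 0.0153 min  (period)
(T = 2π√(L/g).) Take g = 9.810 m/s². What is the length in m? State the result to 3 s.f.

Solving T = 2π√(L/g) for L: L = g·(T/2π)².
T = 0.0153 min = 0.9180 s; g = 9.810 m/s².
L = 0.2094 m

0.209 m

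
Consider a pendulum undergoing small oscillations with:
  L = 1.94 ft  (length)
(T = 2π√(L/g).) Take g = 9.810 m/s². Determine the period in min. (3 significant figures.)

0.0257 min

Directly: T = 2π√(L/g).
L = 1.94 ft = 0.5913 m; g = 9.810 m/s².
T = 1.543 s
1.543 s × (1 min / 60.00 s) = 0.02571 min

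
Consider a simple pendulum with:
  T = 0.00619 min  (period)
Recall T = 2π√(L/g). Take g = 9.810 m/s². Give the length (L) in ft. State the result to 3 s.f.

0.112 ft

Solving T = 2π√(L/g) for L: L = g·(T/2π)².
T = 0.00619 min = 0.3714 s; g = 9.810 m/s².
L = 0.03428 m
0.03428 m × (1 ft / 0.3048 m) = 0.1125 ft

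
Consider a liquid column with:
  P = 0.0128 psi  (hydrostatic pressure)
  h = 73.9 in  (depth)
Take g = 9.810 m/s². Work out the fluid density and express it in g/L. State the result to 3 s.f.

4.79 g/L

Solving P = ρ·g·h for ρ: ρ = P/(g·h).
P = 0.0128 psi = 88.25 Pa; h = 73.9 in = 1.877 m; g = 9.810 m/s².
ρ = 4.793 kg/m³
Since 1 g/L = 1 kg/m³, 4.793 g/L.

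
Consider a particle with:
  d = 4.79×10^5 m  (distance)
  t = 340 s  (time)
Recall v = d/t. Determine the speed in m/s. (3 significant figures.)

1410 m/s

v is given directly by: v = d/t.
d = 4.79×10^5 m; t = 340 s.
v = 1409 m/s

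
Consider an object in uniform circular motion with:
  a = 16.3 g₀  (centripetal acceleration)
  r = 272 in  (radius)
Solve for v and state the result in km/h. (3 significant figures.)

120 km/h

Rearranging: v = √(a·r).
a = 16.3 g₀ = 159.8 m/s²; r = 272 in = 6.909 m.
v = 33.23 m/s
33.23 m/s × (1 km/h / 0.2778 m/s) = 119.6 km/h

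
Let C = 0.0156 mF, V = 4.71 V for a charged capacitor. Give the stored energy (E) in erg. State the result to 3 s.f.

Directly: E = ½CV².
C = 0.0156 mF = 1.560×10^-5 F; V = 4.71 V.
E = 1.730×10^-4 J  (the unit combination reduces to kg·m²/s² = J)
1.730×10^-4 J × (1 erg / 1.000×10^-7 J) = 1730 erg

1730 erg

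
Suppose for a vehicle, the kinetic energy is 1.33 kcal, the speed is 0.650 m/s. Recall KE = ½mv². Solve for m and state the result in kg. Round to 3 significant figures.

Rearranging: m = 2·KE/v².
KE = 1.33 kcal = 5565 J; v = 0.650 m/s.
m = 26342 kg

26300 kg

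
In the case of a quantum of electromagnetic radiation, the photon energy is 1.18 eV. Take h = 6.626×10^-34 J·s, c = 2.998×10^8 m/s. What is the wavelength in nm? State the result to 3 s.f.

1050 nm

Solving E = h·c/λ for λ: λ = hc/E.
E = 1.18 eV = 1.891×10^-19 J; h = 6.626×10^-34 J·s; c = 2.998×10^8 m/s.
λ = 1.051×10^-6 m
1.051×10^-6 m × (1 nm / 1.000×10^-9 m) = 1051 nm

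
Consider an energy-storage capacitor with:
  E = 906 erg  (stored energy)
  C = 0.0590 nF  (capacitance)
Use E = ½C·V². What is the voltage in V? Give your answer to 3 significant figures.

Rearranging E = ½C·V² for V: V = √(2E/C).
E = 906 erg = 9.060×10^-5 J; C = 0.0590 nF = 5.900×10^-11 F.
V = 1752 V

1750 V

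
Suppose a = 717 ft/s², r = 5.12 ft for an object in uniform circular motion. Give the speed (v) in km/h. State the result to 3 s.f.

66.5 km/h

Rearranging a = v²/r for v: v = √(a·r).
a = 717 ft/s² = 218.5 m/s²; r = 5.12 ft = 1.561 m.
v = 18.47 m/s
18.47 m/s × (1 km/h / 0.2778 m/s) = 66.48 km/h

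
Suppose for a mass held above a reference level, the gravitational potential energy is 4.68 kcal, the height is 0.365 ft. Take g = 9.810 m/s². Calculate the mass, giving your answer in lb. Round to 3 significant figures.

Rearranging: m = PE/(g·h).
PE = 4.68 kcal = 19581 J; h = 0.365 ft = 0.1113 m; g = 9.810 m/s².
m = 17942 kg
17942 kg × (1 lb / 0.4536 kg) = 39554 lb

39600 lb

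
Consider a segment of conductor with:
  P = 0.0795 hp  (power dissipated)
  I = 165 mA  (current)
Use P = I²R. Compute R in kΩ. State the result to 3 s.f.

2.18 kΩ

Rearranging P = I²R for R: R = P/I².
P = 0.0795 hp = 59.28 W; I = 165 mA = 0.1650 A.
R = 2178 Ω
2178 Ω × (1 kΩ / 1000 Ω) = 2.178 kΩ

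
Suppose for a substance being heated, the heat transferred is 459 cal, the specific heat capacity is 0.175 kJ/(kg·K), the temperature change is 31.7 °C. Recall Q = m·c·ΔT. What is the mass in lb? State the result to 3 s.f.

0.763 lb

Rearranging: m = Q/(c·ΔT).
Q = 459 cal = 1920 J; c = 0.175 kJ/(kg·K) = 175.0 J/(kg·K); ΔT = 31.7 °C = 31.70 K.
m = 0.3462 kg
0.3462 kg × (1 lb / 0.4536 kg) = 0.7632 lb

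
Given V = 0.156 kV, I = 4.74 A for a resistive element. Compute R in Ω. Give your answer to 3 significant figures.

From Ohm's law: R = V/I.
V = 0.156 kV = 156.0 V; I = 4.74 A.
R = 32.91 Ω

32.9 Ω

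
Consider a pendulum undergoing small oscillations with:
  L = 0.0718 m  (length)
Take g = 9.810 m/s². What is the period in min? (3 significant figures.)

T is given directly by: T = 2π√(L/g).
L = 0.0718 m; g = 9.810 m/s².
T = 0.5375 s
0.5375 s × (1 min / 60.00 s) = 0.008959 min

0.00896 min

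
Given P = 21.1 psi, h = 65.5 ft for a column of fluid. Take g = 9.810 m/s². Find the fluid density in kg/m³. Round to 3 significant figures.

Rearranging: ρ = P/(g·h).
P = 21.1 psi = 1.455×10^5 Pa; h = 65.5 ft = 19.96 m; g = 9.810 m/s².
ρ = 742.8 kg/m³

743 kg/m³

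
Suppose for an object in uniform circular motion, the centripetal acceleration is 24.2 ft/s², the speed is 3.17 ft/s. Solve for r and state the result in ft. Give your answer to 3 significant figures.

Solving a = v²/r for r: r = v²/a.
a = 24.2 ft/s² = 7.376 m/s²; v = 3.17 ft/s = 0.9662 m/s.
r = 0.1266 m
0.1266 m × (1 ft / 0.3048 m) = 0.4152 ft

0.415 ft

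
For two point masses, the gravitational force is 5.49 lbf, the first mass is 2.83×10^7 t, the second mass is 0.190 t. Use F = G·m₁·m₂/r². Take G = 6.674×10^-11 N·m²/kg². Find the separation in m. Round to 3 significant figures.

3.83 m

Rearranging F = G·m₁·m₂/r² for r: r = √(G·m₁m₂/F).
F = 5.49 lbf = 24.42 N; m₁ = 2.83×10^7 t = 2.830×10^10 kg; m₂ = 0.190 t = 190.0 kg; G = 6.674×10^-11 N·m²/kg².
r = 3.833 m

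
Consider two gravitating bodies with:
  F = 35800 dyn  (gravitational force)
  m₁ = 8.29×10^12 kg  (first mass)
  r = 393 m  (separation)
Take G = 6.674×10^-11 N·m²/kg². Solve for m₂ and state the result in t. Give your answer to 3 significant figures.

0.0999 t

From Newton's law of gravitation: m₂ = F·r²/(G·m₁).
F = 35800 dyn = 0.3580 N; m₁ = 8.29×10^12 kg; r = 393 m; G = 6.674×10^-11 N·m²/kg².
m₂ = 99.94 kg
99.94 kg × (1 t / 1000 kg) = 0.09994 t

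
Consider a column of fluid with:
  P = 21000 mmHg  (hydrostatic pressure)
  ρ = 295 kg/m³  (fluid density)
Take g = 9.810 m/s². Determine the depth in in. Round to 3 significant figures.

Rearranging: h = P/(ρ·g).
P = 21000 mmHg = 2.800×10^6 Pa; ρ = 295 kg/m³; g = 9.810 m/s².
h = 967.5 m
967.5 m × (1 in / 0.02540 m) = 38089 in

38100 in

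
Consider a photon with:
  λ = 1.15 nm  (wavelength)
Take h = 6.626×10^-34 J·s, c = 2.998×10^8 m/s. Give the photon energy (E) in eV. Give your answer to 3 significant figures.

1080 eV

Directly: E = hc/λ.
λ = 1.15 nm = 1.150×10^-9 m; h = 6.626×10^-34 J·s; c = 2.998×10^8 m/s.
E = 1.727×10^-16 J
1.727×10^-16 J × (1 eV / 1.602×10^-19 J) = 1078 eV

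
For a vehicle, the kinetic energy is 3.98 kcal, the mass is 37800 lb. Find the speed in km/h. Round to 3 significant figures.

5.02 km/h

Solving KE = ½mv² for v: v = √(2·KE/m).
KE = 3.98 kcal = 16652 J; m = 37800 lb = 17146 kg.
v = 1.394 m/s
1.394 m/s × (1 km/h / 0.2778 m/s) = 5.017 km/h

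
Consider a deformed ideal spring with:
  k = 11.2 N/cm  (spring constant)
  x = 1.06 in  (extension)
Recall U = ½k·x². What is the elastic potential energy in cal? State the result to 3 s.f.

0.0970 cal

U is given directly by: U = ½kx².
k = 11.2 N/cm = 1120 N/m; x = 1.06 in = 0.02692 m.
U = 0.4059 J
0.4059 J × (1 cal / 4.184 J) = 0.09702 cal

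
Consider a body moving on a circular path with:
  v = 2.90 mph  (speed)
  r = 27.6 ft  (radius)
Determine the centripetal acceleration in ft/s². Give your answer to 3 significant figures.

a is given directly by: a = v²/r.
v = 2.90 mph = 1.296 m/s; r = 27.6 ft = 8.412 m.
a = 0.1998 m/s²
0.1998 m/s² × (1 ft/s² / 0.3048 m/s²) = 0.6555 ft/s²

0.655 ft/s²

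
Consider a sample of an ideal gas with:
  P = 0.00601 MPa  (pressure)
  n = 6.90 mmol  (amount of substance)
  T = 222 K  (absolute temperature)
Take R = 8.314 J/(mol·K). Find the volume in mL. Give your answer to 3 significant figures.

2120 mL

Rearranging: V = nRT/P.
P = 0.00601 MPa = 6010 Pa; n = 6.90 mmol = 0.006900 mol; T = 222 K; R = 8.314 J/(mol·K).
V = 0.002119 m³
0.002119 m³ × (1 mL / 1.000×10^-6 m³) = 2119 mL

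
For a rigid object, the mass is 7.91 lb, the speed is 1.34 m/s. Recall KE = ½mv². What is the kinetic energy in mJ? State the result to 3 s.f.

3220 mJ

Directly: KE = ½mv².
m = 7.91 lb = 3.588 kg; v = 1.34 m/s.
KE = 3.221 J
3.221 J × (1 mJ / 0.001000 J) = 3221 mJ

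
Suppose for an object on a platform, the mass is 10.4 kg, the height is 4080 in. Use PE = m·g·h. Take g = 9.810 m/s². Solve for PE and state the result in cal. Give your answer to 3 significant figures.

Directly: PE = mgh.
m = 10.4 kg; h = 4080 in = 103.6 m; g = 9.810 m/s².
PE = 10573 J
10573 J × (1 cal / 4.184 J) = 2527 cal

2530 cal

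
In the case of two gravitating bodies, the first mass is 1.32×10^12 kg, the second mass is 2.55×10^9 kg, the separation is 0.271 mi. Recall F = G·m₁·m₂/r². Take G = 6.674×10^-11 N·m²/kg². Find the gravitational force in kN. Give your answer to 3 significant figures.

From Newton's law of gravitation: F = Gm₁m₂/r².
m₁ = 1.32×10^12 kg; m₂ = 2.55×10^9 kg; r = 0.271 mi = 436.1 m; G = 6.674×10^-11 N·m²/kg².
F = 1.181×10^6 N
1.181×10^6 N × (1 kN / 1000 N) = 1181 kN

1180 kN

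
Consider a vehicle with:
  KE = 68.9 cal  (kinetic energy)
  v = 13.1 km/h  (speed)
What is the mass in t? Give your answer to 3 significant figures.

Rearranging KE = ½mv² for m: m = 2·KE/v².
KE = 68.9 cal = 288.3 J; v = 13.1 km/h = 3.639 m/s.
m = 43.54 kg
43.54 kg × (1 t / 1000 kg) = 0.04354 t

0.0435 t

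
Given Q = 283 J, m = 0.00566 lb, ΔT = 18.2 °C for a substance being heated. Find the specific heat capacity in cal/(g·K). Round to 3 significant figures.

1.45 cal/(g·K)

Solving Q = m·c·ΔT for c: c = Q/(m·ΔT).
Q = 283 J; m = 0.00566 lb = 0.002567 kg; ΔT = 18.2 °C = 18.20 K.
c = 6057 J/(kg·K)
6057 J/(kg·K) × (1 cal/(g·K) / 4184 J/(kg·K)) = 1.448 cal/(g·K)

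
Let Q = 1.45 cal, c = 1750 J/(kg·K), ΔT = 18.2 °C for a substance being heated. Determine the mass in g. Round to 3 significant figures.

0.190 g

Solving Q = m·c·ΔT for m: m = Q/(c·ΔT).
Q = 1.45 cal = 6.067 J; c = 1750 J/(kg·K); ΔT = 18.2 °C = 18.20 K.
m = 1.905×10^-4 kg
1.905×10^-4 kg × (1 g / 0.001000 kg) = 0.1905 g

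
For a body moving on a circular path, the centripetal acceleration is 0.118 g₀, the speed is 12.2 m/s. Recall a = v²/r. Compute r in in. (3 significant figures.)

5060 in

Rearranging a = v²/r for r: r = v²/a.
a = 0.118 g₀ = 1.157 m/s²; v = 12.2 m/s.
r = 128.6 m
128.6 m × (1 in / 0.02540 m) = 5064 in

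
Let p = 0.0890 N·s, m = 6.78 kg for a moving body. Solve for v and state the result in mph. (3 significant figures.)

Rearranging p = m·v for v: v = p/m.
p = 0.0890 N·s = 0.08900 kg·m/s; m = 6.78 kg.
v = 0.01313 m/s
0.01313 m/s × (1 mph / 0.4470 m/s) = 0.02936 mph

0.0294 mph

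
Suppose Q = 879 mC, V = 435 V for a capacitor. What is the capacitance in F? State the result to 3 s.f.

Directly: C = Q/V.
Q = 879 mC = 0.8790 C; V = 435 V.
C = 0.002021 F

0.00202 F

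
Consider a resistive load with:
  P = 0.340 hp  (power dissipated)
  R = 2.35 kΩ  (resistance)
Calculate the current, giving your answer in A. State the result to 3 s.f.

Rearranging: I = √(P/R).
P = 0.340 hp = 253.5 W; R = 2.35 kΩ = 2350 Ω.
I = 0.3285 A

0.328 A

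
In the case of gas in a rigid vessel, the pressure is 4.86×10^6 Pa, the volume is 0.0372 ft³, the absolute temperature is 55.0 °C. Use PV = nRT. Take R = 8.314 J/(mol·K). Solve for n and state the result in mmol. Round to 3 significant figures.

1880 mmol

Rearranging: n = PV/(RT).
P = 4.86×10^6 Pa; V = 0.0372 ft³ = 0.001053 m³; T = 55.0 °C = 328.1 K; R = 8.314 J/(mol·K).
n = 1.876 mol
1.876 mol × (1 mmol / 0.001000 mol) = 1876 mmol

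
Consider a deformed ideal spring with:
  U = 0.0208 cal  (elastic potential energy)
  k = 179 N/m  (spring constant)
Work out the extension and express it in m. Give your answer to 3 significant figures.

0.0312 m

Rearranging U = ½k·x² for x: x = √(2U/k).
U = 0.0208 cal = 0.08703 J; k = 179 N/m.
x = 0.03118 m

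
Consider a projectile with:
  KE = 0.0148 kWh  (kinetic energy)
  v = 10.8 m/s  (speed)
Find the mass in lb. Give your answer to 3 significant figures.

Rearranging KE = ½mv² for m: m = 2·KE/v².
KE = 0.0148 kWh = 53280 J; v = 10.8 m/s.
m = 913.6 kg
913.6 kg × (1 lb / 0.4536 kg) = 2014 lb

2010 lb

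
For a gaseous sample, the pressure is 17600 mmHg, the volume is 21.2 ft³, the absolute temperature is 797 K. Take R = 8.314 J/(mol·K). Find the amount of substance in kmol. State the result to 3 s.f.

Rearranging PV = nRT for n: n = PV/(RT).
P = 17600 mmHg = 2.346×10^6 Pa; V = 21.2 ft³ = 0.6003 m³; T = 797 K; R = 8.314 J/(mol·K).
n = 212.6 mol
212.6 mol × (1 kmol / 1000 mol) = 0.2126 kmol

0.213 kmol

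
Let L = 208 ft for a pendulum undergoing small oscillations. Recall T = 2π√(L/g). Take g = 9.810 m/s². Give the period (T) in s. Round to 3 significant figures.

16.0 s

T is given directly by: T = 2π√(L/g).
L = 208 ft = 63.40 m; g = 9.810 m/s².
T = 15.97 s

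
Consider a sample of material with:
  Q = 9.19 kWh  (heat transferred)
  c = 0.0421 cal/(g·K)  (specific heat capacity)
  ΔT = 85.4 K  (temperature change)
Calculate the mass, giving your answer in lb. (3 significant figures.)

4850 lb

Rearranging Q = m·c·ΔT for m: m = Q/(c·ΔT).
Q = 9.19 kWh = 3.308×10^7 J; c = 0.0421 cal/(g·K) = 176.1 J/(kg·K); ΔT = 85.4 K.
m = 2199 kg
2199 kg × (1 lb / 0.4536 kg) = 4849 lb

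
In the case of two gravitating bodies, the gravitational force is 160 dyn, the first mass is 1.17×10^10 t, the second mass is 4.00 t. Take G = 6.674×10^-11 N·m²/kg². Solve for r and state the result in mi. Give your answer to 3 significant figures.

27.5 mi

Rearranging F = G·m₁·m₂/r² for r: r = √(G·m₁m₂/F).
F = 160 dyn = 0.001600 N; m₁ = 1.17×10^10 t = 1.170×10^13 kg; m₂ = 4.00 t = 4000 kg; G = 6.674×10^-11 N·m²/kg².
r = 44183 m
44183 m × (1 mi / 1609 m) = 27.45 mi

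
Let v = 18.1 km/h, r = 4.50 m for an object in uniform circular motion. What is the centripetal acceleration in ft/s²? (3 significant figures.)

18.4 ft/s²

a is given directly by: a = v²/r.
v = 18.1 km/h = 5.028 m/s; r = 4.50 m.
a = 5.617 m/s²
5.617 m/s² × (1 ft/s² / 0.3048 m/s²) = 18.43 ft/s²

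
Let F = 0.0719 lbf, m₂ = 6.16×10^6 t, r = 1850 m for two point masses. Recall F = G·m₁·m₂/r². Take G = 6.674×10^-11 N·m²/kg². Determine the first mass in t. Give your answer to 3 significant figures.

2660 t

From Newton's law of gravitation: m₁ = F·r²/(G·m₂).
F = 0.0719 lbf = 0.3198 N; m₂ = 6.16×10^6 t = 6.160×10^9 kg; r = 1850 m; G = 6.674×10^-11 N·m²/kg².
m₁ = 2.663×10^6 kg
2.663×10^6 kg × (1 t / 1000 kg) = 2663 t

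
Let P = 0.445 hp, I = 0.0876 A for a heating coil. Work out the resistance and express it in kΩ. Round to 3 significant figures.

Rearranging P = I²R for R: R = P/I².
P = 0.445 hp = 331.8 W; I = 0.0876 A.
R = 43243 Ω
43243 Ω × (1 kΩ / 1000 Ω) = 43.24 kΩ

43.2 kΩ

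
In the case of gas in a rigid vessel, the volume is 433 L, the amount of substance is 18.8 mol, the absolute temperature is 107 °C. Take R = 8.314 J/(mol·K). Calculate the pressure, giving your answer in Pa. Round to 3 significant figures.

1.37×10^5 Pa

From the ideal-gas law: P = nRT/V.
V = 433 L = 0.4330 m³; n = 18.8 mol; T = 107 °C = 380.1 K; R = 8.314 J/(mol·K).
P = 1.372×10^5 Pa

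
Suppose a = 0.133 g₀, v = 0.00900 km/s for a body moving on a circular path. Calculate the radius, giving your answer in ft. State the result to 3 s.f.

Solving a = v²/r for r: r = v²/a.
a = 0.133 g₀ = 1.304 m/s²; v = 0.00900 km/s = 9.000 m/s.
r = 62.10 m
62.10 m × (1 ft / 0.3048 m) = 203.8 ft

204 ft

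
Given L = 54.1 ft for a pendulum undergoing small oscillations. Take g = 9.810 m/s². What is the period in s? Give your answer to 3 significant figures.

8.15 s

Directly: T = 2π√(L/g).
L = 54.1 ft = 16.49 m; g = 9.810 m/s².
T = 8.146 s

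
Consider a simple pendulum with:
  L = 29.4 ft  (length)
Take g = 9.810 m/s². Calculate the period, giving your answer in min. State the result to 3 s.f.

0.100 min

T is given directly by: T = 2π√(L/g).
L = 29.4 ft = 8.961 m; g = 9.810 m/s².
T = 6.005 s
6.005 s × (1 min / 60.00 s) = 0.1001 min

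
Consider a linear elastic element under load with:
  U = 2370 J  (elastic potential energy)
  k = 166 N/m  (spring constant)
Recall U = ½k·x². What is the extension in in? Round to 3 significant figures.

Rearranging: x = √(2U/k).
U = 2370 J; k = 166 N/m.
x = 5.344 m
5.344 m × (1 in / 0.02540 m) = 210.4 in

210 in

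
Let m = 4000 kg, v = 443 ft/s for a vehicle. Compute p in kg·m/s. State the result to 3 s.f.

5.40×10^5 kg·m/s

Directly: p = mv.
m = 4000 kg; v = 443 ft/s = 135.0 m/s.
p = 5.401×10^5 kg·m/s  (the unit combination reduces to kg·m/s = kg·m/s)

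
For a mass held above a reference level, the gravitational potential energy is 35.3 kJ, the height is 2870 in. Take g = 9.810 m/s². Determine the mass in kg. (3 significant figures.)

Rearranging PE = m·g·h for m: m = PE/(g·h).
PE = 35.3 kJ = 35300 J; h = 2870 in = 72.90 m; g = 9.810 m/s².
m = 49.36 kg

49.4 kg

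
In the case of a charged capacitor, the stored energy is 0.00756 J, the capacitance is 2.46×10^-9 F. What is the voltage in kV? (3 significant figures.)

Rearranging E = ½C·V² for V: V = √(2E/C).
E = 0.00756 J; C = 2.46×10^-9 F.
V = 2479 V
2479 V × (1 kV / 1000 V) = 2.479 kV

2.48 kV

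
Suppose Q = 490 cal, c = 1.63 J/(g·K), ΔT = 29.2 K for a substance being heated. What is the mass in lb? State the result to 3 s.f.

0.0950 lb

Rearranging Q = m·c·ΔT for m: m = Q/(c·ΔT).
Q = 490 cal = 2050 J; c = 1.63 J/(g·K) = 1630 J/(kg·K); ΔT = 29.2 K.
m = 0.04307 kg
0.04307 kg × (1 lb / 0.4536 kg) = 0.09496 lb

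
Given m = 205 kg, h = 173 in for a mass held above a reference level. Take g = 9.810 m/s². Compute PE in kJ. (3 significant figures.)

8.84 kJ

PE is given directly by: PE = mgh.
m = 205 kg; h = 173 in = 4.394 m; g = 9.810 m/s².
PE = 8837 J  (the unit combination reduces to kg·m²/s² = J)
8837 J × (1 kJ / 1000 J) = 8.837 kJ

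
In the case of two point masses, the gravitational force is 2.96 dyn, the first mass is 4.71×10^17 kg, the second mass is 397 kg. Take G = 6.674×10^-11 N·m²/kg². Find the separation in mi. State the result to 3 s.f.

From Newton's law of gravitation: r = √(G·m₁m₂/F).
F = 2.96 dyn = 2.960×10^-5 N; m₁ = 4.71×10^17 kg; m₂ = 397 kg; G = 6.674×10^-11 N·m²/kg².
r = 2.053×10^7 m
2.053×10^7 m × (1 mi / 1609 m) = 12759 mi

12800 mi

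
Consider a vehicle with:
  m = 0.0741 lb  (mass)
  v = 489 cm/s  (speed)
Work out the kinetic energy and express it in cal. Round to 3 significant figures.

0.0960 cal

KE is given directly by: KE = ½mv².
m = 0.0741 lb = 0.03361 kg; v = 489 cm/s = 4.890 m/s.
KE = 0.4019 J
0.4019 J × (1 cal / 4.184 J) = 0.09605 cal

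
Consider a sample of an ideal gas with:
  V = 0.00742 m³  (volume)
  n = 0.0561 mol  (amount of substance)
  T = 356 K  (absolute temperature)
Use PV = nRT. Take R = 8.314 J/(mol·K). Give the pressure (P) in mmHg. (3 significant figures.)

168 mmHg

From the ideal-gas law: P = nRT/V.
V = 0.00742 m³; n = 0.0561 mol; T = 356 K; R = 8.314 J/(mol·K).
P = 22378 Pa
22378 Pa × (1 mmHg / 133.3 Pa) = 167.8 mmHg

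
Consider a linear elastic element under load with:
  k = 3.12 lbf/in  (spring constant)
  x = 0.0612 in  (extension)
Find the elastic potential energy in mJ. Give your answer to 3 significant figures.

0.660 mJ

Directly: U = ½kx².
k = 3.12 lbf/in = 546.4 N/m; x = 0.0612 in = 0.001554 m.
U = 6.602×10^-4 J  (the unit combination reduces to kg·m²/s² = J)
6.602×10^-4 J × (1 mJ / 0.001000 J) = 0.6602 mJ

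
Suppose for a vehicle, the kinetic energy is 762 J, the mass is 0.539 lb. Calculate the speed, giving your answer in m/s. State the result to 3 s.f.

79.0 m/s

Solving KE = ½mv² for v: v = √(2·KE/m).
KE = 762 J; m = 0.539 lb = 0.2445 kg.
v = 78.95 m/s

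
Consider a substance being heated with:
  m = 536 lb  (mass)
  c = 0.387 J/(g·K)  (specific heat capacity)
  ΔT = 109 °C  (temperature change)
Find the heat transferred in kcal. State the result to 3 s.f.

Q is given directly by: Q = mcΔT.
m = 536 lb = 243.1 kg; c = 0.387 J/(g·K) = 387.0 J/(kg·K); ΔT = 109 °C = 109.0 K.
Q = 1.026×10^7 J
1.026×10^7 J × (1 kcal / 4184 J) = 2451 kcal

2450 kcal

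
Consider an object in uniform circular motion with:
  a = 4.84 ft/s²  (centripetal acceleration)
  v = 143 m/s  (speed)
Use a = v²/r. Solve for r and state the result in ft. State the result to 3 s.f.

45500 ft

Rearranging a = v²/r for r: r = v²/a.
a = 4.84 ft/s² = 1.475 m/s²; v = 143 m/s.
r = 13862 m
13862 m × (1 ft / 0.3048 m) = 45478 ft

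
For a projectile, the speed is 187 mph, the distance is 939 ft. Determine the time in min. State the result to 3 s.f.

0.0571 min

Rearranging v = d/t for t: t = d/v.
v = 187 mph = 83.60 m/s; d = 939 ft = 286.2 m.
t = 3.424 s
3.424 s × (1 min / 60.00 s) = 0.05706 min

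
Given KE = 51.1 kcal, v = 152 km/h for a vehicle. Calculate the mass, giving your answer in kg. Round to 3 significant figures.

Rearranging: m = 2·KE/v².
KE = 51.1 kcal = 2.138×10^5 J; v = 152 km/h = 42.22 m/s.
m = 239.9 kg

240 kg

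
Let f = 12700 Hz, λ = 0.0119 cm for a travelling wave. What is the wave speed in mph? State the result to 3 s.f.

v is given directly by: v = fλ.
f = 12700 Hz; λ = 0.0119 cm = 1.190×10^-4 m.
v = 1.511 m/s
1.511 m/s × (1 mph / 0.4470 m/s) = 3.381 mph

3.38 mph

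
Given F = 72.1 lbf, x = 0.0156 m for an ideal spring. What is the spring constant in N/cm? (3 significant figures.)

Rearranging F = k·x for k: k = F/x.
F = 72.1 lbf = 320.7 N; x = 0.0156 m.
k = 20559 N/m
20559 N/m × (1 N/cm / 100.0 N/m) = 205.6 N/cm

206 N/cm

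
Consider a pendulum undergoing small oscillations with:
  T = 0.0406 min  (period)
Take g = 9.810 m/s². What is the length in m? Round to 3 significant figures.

Rearranging: L = g·(T/2π)².
T = 0.0406 min = 2.436 s; g = 9.810 m/s².
L = 1.475 m

1.47 m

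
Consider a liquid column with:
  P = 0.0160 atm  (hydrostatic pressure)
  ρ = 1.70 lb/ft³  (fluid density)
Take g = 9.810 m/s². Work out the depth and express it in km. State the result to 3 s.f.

0.00607 km

Rearranging: h = P/(ρ·g).
P = 0.0160 atm = 1621 Pa; ρ = 1.70 lb/ft³ = 27.23 kg/m³; g = 9.810 m/s².
h = 6.069 m
6.069 m × (1 km / 1000 m) = 0.006069 km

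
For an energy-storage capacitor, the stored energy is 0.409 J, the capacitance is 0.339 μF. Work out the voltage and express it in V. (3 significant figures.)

Solving E = ½C·V² for V: V = √(2E/C).
E = 0.409 J; C = 0.339 μF = 3.390×10^-7 F.
V = 1553 V

1550 V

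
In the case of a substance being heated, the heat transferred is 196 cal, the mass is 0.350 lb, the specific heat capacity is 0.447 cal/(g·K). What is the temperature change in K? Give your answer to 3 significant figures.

Solving Q = m·c·ΔT for ΔT: ΔT = Q/(m·c).
Q = 196 cal = 820.1 J; m = 0.350 lb = 0.1588 kg; c = 0.447 cal/(g·K) = 1870 J/(kg·K).
ΔT = 2.762 K

2.76 K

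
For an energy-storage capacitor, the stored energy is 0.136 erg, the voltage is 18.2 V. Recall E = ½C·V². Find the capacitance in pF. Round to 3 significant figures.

Solving E = ½C·V² for C: C = 2E/V².
E = 0.136 erg = 1.360×10^-8 J; V = 18.2 V.
C = 8.212×10^-11 F
8.212×10^-11 F × (1 pF / 1.000×10^-12 F) = 82.12 pF

82.1 pF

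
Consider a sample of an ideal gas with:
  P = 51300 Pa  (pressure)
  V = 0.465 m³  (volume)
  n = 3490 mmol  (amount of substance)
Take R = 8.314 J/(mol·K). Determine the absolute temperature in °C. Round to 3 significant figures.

549 °C

From the ideal-gas law: T = PV/(nR).
P = 51300 Pa; V = 0.465 m³; n = 3490 mmol = 3.490 mol; R = 8.314 J/(mol·K).
T = 822.1 K
822.1 K − 273.15 = 549.0 °C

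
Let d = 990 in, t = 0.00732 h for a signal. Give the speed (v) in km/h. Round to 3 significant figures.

3.44 km/h

v is given directly by: v = d/t.
d = 990 in = 25.15 m; t = 0.00732 h = 26.35 s.
v = 0.9542 m/s
0.9542 m/s × (1 km/h / 0.2778 m/s) = 3.435 km/h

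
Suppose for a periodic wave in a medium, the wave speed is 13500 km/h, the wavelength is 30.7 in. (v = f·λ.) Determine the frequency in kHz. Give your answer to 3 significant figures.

Solving v = f·λ for f: f = v/λ.
v = 13500 km/h = 3750 m/s; λ = 30.7 in = 0.7798 m.
f = 4809 Hz
4809 Hz × (1 kHz / 1000 Hz) = 4.809 kHz

4.81 kHz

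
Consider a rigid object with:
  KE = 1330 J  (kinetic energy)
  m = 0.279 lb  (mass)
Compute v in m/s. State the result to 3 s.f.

145 m/s

Rearranging: v = √(2·KE/m).
KE = 1330 J; m = 0.279 lb = 0.1266 kg.
v = 145.0 m/s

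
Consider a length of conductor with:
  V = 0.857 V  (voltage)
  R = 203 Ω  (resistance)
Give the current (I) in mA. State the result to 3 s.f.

4.22 mA

From Ohm's law: I = V/R.
V = 0.857 V; R = 203 Ω.
I = 0.004222 A
0.004222 A × (1 mA / 0.001000 A) = 4.222 mA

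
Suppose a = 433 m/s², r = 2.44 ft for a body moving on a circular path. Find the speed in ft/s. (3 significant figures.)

58.9 ft/s

Rearranging: v = √(a·r).
a = 433 m/s²; r = 2.44 ft = 0.7437 m.
v = 17.95 m/s
17.95 m/s × (1 ft/s / 0.3048 m/s) = 58.88 ft/s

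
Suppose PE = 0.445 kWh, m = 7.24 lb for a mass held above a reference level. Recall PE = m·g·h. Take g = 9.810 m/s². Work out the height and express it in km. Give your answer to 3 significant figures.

Rearranging: h = PE/(m·g).
PE = 0.445 kWh = 1.602×10^6 J; m = 7.24 lb = 3.284 kg; g = 9.810 m/s².
h = 49727 m
49727 m × (1 km / 1000 m) = 49.73 km

49.7 km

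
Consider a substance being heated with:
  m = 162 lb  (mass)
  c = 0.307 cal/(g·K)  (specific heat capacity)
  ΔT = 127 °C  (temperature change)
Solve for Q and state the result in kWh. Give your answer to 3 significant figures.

3.33 kWh

Directly: Q = mcΔT.
m = 162 lb = 73.48 kg; c = 0.307 cal/(g·K) = 1284 J/(kg·K); ΔT = 127 °C = 127.0 K.
Q = 1.199×10^7 J
1.199×10^7 J × (1 kWh / 3.600×10^6 J) = 3.330 kWh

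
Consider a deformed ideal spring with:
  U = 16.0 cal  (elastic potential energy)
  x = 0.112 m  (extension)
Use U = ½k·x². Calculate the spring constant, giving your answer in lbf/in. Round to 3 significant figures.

60.9 lbf/in

Rearranging: k = 2U/x².
U = 16.0 cal = 66.94 J; x = 0.112 m.
k = 10673 N/m
10673 N/m × (1 lbf/in / 175.1 N/m) = 60.95 lbf/in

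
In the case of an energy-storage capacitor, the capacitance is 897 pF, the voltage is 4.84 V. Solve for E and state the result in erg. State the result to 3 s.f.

0.105 erg

E is given directly by: E = ½CV².
C = 897 pF = 8.970×10^-10 F; V = 4.84 V.
E = 1.051×10^-8 J
1.051×10^-8 J × (1 erg / 1.000×10^-7 J) = 0.1051 erg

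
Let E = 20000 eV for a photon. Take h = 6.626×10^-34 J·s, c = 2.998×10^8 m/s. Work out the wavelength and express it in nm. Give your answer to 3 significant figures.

Rearranging E = h·c/λ for λ: λ = hc/E.
E = 20000 eV = 3.204×10^-15 J; h = 6.626×10^-34 J·s; c = 2.998×10^8 m/s.
λ = 6.199×10^-11 m
6.199×10^-11 m × (1 nm / 1.000×10^-9 m) = 0.06199 nm

0.0620 nm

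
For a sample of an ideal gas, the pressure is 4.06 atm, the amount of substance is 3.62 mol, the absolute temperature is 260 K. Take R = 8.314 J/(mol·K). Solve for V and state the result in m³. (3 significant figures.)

From the ideal-gas law: V = nRT/P.
P = 4.06 atm = 4.114×10^5 Pa; n = 3.62 mol; T = 260 K; R = 8.314 J/(mol·K).
V = 0.01902 m³

0.0190 m³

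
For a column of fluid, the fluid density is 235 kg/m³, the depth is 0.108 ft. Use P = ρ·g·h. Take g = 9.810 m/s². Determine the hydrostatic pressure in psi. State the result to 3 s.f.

Directly: P = ρgh.
ρ = 235 kg/m³; h = 0.108 ft = 0.03292 m; g = 9.810 m/s².
P = 75.89 Pa  (the unit combination reduces to kg/(m·s²) = Pa)
75.89 Pa × (1 psi / 6895 Pa) = 0.01101 psi

0.0110 psi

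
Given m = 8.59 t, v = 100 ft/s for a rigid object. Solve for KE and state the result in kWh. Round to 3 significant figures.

KE is given directly by: KE = ½mv².
m = 8.59 t = 8590 kg; v = 100 ft/s = 30.48 m/s.
KE = 3.990×10^6 J
3.990×10^6 J × (1 kWh / 3.600×10^6 J) = 1.108 kWh

1.11 kWh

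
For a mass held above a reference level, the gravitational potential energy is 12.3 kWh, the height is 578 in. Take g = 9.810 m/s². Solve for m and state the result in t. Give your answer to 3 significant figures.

307 t

Solving PE = m·g·h for m: m = PE/(g·h).
PE = 12.3 kWh = 4.428×10^7 J; h = 578 in = 14.68 m; g = 9.810 m/s².
m = 3.075×10^5 kg
3.075×10^5 kg × (1 t / 1000 kg) = 307.5 t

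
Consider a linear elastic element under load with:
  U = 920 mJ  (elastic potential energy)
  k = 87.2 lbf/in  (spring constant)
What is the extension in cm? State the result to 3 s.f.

Rearranging U = ½k·x² for x: x = √(2U/k).
U = 920 mJ = 0.9200 J; k = 87.2 lbf/in = 15271 N/m.
x = 0.01098 m
0.01098 m × (1 cm / 0.01000 m) = 1.098 cm

1.10 cm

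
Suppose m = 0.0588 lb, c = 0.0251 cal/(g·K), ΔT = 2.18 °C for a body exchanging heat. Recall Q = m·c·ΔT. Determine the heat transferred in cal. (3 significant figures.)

Directly: Q = mcΔT.
m = 0.0588 lb = 0.02667 kg; c = 0.0251 cal/(g·K) = 105.0 J/(kg·K); ΔT = 2.18 °C = 2.180 K.
Q = 6.106 J
6.106 J × (1 cal / 4.184 J) = 1.459 cal

1.46 cal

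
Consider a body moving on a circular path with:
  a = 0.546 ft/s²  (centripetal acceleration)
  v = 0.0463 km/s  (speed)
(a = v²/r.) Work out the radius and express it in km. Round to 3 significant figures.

12.9 km

Rearranging a = v²/r for r: r = v²/a.
a = 0.546 ft/s² = 0.1664 m/s²; v = 0.0463 km/s = 46.30 m/s.
r = 12881 m
12881 m × (1 km / 1000 m) = 12.88 km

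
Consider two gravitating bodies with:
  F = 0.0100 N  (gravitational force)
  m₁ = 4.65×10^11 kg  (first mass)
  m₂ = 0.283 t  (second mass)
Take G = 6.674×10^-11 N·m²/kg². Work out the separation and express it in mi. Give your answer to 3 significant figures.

Solving F = G·m₁·m₂/r² for r: r = √(G·m₁m₂/F).
F = 0.0100 N; m₁ = 4.65×10^11 kg; m₂ = 0.283 t = 283.0 kg; G = 6.674×10^-11 N·m²/kg².
r = 937.2 m
937.2 m × (1 mi / 1609 m) = 0.5823 mi

0.582 mi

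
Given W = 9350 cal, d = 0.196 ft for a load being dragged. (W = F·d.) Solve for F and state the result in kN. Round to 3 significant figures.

655 kN

Rearranging: F = W/d.
W = 9350 cal = 39120 J; d = 0.196 ft = 0.05974 m.
F = 6.548×10^5 N
6.548×10^5 N × (1 kN / 1000 N) = 654.8 kN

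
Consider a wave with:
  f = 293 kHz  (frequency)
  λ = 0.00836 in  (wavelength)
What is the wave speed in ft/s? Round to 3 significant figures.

204 ft/s

v is given directly by: v = fλ.
f = 293 kHz = 2.930×10^5 Hz; λ = 0.00836 in = 2.123×10^-4 m.
v = 62.22 m/s
62.22 m/s × (1 ft/s / 0.3048 m/s) = 204.1 ft/s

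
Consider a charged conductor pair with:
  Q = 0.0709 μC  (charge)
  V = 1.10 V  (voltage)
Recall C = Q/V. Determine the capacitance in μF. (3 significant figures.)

0.0645 μF

C is given directly by: C = Q/V.
Q = 0.0709 μC = 7.090×10^-8 C; V = 1.10 V.
C = 6.445×10^-8 F
6.445×10^-8 F × (1 μF / 1.000×10^-6 F) = 0.06445 μF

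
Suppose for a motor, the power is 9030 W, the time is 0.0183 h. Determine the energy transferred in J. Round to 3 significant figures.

5.95×10^5 J

Rearranging: W = P·t.
P = 9030 W; t = 0.0183 h = 65.88 s.
W = 5.949×10^5 J  (the unit combination reduces to kg·m²/s² = J)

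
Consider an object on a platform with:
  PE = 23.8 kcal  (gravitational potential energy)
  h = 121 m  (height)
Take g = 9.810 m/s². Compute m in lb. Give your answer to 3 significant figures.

185 lb

Rearranging PE = m·g·h for m: m = PE/(g·h).
PE = 23.8 kcal = 99579 J; h = 121 m; g = 9.810 m/s².
m = 83.89 kg
83.89 kg × (1 lb / 0.4536 kg) = 184.9 lb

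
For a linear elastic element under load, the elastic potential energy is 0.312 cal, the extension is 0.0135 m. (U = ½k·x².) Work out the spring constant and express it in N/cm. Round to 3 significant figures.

143 N/cm

Solving U = ½k·x² for k: k = 2U/x².
U = 0.312 cal = 1.305 J; x = 0.0135 m.
k = 14325 N/m
14325 N/m × (1 N/cm / 100.0 N/m) = 143.3 N/cm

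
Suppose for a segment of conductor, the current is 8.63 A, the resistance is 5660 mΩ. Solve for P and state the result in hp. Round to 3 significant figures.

0.565 hp

P is given directly by: P = I²R.
I = 8.63 A; R = 5660 mΩ = 5.660 Ω.
P = 421.5 W
421.5 W × (1 hp / 745.7 W) = 0.5653 hp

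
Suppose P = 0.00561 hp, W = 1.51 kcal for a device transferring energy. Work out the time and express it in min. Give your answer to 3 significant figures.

Rearranging P = W/t for t: t = W/P.
P = 0.00561 hp = 4.183 W; W = 1.51 kcal = 6318 J.
t = 1510 s
1510 s × (1 min / 60.00 s) = 25.17 min

25.2 min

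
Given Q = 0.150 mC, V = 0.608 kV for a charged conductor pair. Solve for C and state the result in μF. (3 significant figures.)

0.247 μF

Directly: C = Q/V.
Q = 0.150 mC = 1.500×10^-4 C; V = 0.608 kV = 608.0 V.
C = 2.467×10^-7 F
2.467×10^-7 F × (1 μF / 1.000×10^-6 F) = 0.2467 μF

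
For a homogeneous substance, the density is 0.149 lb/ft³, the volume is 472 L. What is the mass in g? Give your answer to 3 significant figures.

1130 g

Solving ρ = m/V for m: m = ρV.
ρ = 0.149 lb/ft³ = 2.387 kg/m³; V = 472 L = 0.4720 m³.
m = 1.127 kg
1.127 kg × (1 g / 0.001000 kg) = 1127 g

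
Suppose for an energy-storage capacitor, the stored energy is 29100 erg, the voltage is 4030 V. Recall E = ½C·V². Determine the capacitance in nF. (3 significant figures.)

0.358 nF

Rearranging: C = 2E/V².
E = 29100 erg = 0.002910 J; V = 4030 V.
C = 3.584×10^-10 F
3.584×10^-10 F × (1 nF / 1.000×10^-9 F) = 0.3584 nF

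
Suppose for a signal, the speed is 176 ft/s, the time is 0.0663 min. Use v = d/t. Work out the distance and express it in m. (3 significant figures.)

Rearranging: d = v·t.
v = 176 ft/s = 53.64 m/s; t = 0.0663 min = 3.978 s.
d = 213.4 m

213 m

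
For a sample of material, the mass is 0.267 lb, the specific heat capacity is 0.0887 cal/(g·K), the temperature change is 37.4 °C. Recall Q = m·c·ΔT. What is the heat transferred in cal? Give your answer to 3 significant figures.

Directly: Q = mcΔT.
m = 0.267 lb = 0.1211 kg; c = 0.0887 cal/(g·K) = 371.1 J/(kg·K); ΔT = 37.4 °C = 37.40 K.
Q = 1681 J
1681 J × (1 cal / 4.184 J) = 401.8 cal

402 cal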